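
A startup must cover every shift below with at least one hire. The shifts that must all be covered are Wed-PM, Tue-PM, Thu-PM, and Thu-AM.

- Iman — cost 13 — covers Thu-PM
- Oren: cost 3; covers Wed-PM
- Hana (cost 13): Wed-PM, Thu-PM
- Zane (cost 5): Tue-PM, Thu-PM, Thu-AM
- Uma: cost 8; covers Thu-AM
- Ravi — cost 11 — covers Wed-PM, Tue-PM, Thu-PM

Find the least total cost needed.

This is a weighted set-cover instance.
Choose Oren and Zane: together they cover Wed-PM, Tue-PM, Thu-PM, Thu-AM — every shift.
Total cost: 3 + 5 = 8.

8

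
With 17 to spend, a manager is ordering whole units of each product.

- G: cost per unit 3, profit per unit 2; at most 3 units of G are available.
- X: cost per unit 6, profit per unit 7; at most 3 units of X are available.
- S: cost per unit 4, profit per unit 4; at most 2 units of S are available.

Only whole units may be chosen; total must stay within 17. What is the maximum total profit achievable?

1×G, 1×X, and 2×S: cost 17 ≤ 17, profit 1·2 + 1·7 + 2·4 = 17.
2×X and 1×S: cost 16 ≤ 17, profit 2·7 + 1·4 = 18.
Best is 18.

18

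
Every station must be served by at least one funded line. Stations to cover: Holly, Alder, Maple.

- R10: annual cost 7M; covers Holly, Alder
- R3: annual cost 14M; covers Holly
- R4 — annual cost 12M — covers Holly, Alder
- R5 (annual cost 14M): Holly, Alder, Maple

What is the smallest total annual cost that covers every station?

R5 alone covers Holly, Alder, Maple — every station.
Total annual cost: 14.

14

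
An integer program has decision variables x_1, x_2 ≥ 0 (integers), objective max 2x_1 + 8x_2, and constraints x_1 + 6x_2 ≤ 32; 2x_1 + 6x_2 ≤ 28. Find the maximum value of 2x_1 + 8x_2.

The continuous relaxation peaks at (0, 4.67) with value 37.33; rounding to a feasible lattice point costs some objective.
(x_1,x_2)=(2,4): 1·2+6·4=26≤32, 2·2+6·4=28≤28, objective 36.
(x_1,x_2)=(1,4): 1·1+6·4=25≤32, 2·1+6·4=26≤28, objective 34.
The best lattice point is (2,4), giving 36.

36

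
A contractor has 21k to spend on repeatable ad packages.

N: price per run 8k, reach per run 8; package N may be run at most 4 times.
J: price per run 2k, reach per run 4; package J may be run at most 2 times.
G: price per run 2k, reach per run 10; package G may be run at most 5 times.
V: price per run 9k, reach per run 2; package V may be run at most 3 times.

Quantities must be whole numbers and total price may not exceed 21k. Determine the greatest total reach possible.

G has the best ratio (10/2); taking only G gives at most 5×10 = 50 (stopped by the supply cap of 5).
Mixing does better — 1×N, 1×J, and 5×G: price 20 ≤ 21, reach 1·8 + 1·4 + 5·10 = 62.

62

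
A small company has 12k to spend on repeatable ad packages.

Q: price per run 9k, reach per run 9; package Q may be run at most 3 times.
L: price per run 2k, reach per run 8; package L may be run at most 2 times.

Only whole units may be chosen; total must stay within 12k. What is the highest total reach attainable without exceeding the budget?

17

Take 1×Q and 1×L: price 11 ≤ 12, reach 1·9 + 1·8 = 17.
No other integer combination yields more.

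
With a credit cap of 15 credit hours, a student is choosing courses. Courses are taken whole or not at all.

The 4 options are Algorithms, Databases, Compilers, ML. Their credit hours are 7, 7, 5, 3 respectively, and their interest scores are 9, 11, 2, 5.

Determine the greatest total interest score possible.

20

This is a 0-1 knapsack instance.
Databases + Compilers + ML: credit hours 7 + 5 + 3 = 15 ≤ 15, interest score 11 + 2 + 5 = 18.
Algorithms + Databases: credit hours 7 + 7 = 14 ≤ 15, interest score 9 + 11 = 20.
Best is Algorithms and Databases with total interest score 20.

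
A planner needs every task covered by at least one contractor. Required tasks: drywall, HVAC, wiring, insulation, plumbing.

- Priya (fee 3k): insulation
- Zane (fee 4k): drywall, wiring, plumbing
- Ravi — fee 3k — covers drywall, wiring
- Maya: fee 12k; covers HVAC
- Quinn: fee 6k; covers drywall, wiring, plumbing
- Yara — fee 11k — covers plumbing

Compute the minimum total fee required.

19

This is an integer covering problem.
Choose Priya, Zane, and Maya: together they cover drywall, HVAC, wiring, insulation, plumbing — every task.
Total fee: 3 + 4 + 12 = 19.
No cover costs less than 19.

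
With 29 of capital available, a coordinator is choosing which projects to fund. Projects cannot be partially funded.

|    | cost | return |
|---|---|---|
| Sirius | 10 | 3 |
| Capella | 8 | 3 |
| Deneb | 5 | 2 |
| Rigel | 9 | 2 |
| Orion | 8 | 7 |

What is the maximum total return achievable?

13

Take Sirius, Capella, and Orion: cost 10 + 8 + 8 = 26 ≤ 29, return 3 + 3 + 7 = 13.
No other feasible combination does better.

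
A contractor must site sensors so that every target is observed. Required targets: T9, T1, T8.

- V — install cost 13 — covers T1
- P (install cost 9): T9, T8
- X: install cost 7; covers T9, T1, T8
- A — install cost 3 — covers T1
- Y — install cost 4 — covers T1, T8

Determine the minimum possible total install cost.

The greedy cost-per-new-target heuristic would pick Y and X for 11, but a cheaper cover exists.
X alone covers T9, T1, T8 — every target.
Total install cost: 7.
No cover costs less than 7.

7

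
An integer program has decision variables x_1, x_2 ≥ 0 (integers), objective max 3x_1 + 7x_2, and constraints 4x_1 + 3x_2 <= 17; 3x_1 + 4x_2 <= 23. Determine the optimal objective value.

35

The continuous relaxation peaks at (0, 5.67) with value 39.67; rounding to a feasible lattice point costs some objective.
(x_1,x_2)=(0,5): 4·0+3·5=15≤17, 3·0+4·5=20≤23, objective 35.
(x_1,x_2)=(1,4): 4·1+3·4=16≤17, 3·1+4·4=19≤23, objective 31.
(x_1,x_2)=(0,4): 4·0+3·4=12≤17, 3·0+4·4=16≤23, objective 28.
Maximum is 35 at (x_1,x_2)=(0,5).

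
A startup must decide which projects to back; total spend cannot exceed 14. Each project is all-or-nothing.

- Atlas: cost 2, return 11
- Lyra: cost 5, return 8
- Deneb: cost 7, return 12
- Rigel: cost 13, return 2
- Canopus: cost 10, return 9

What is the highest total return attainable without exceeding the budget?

31

This is a 0-1 knapsack instance.
Atlas + Deneb: cost 2 + 7 = 9 ≤ 14, return 11 + 12 = 23.
Atlas + Lyra + Deneb: cost 2 + 5 + 7 = 14 ≤ 14, return 11 + 8 + 12 = 31.
Best is Atlas, Lyra, and Deneb with total return 31.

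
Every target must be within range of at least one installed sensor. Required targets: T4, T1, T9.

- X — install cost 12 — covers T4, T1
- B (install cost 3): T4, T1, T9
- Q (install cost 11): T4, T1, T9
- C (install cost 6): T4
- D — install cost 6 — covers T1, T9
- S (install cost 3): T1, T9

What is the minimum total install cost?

3

This is an integer covering problem.
B alone covers T4, T1, T9 — every target.
Total install cost: 3.
No cover costs less than 3.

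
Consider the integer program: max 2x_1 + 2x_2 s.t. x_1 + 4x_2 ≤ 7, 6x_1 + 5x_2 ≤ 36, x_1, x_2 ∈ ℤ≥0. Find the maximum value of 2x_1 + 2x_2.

12

Relaxing integrality, the LP optimum is 12.11 at (x_1,x_2) = (5.74, 0.316), which is not an integer point.
(x_1,x_2)=(6,0): 1·6+4·0=6≤7, 6·6+5·0=36≤36, objective 12.
(x_1,x_2)=(5,0): 1·5+4·0=5≤7, 6·5+5·0=30≤36, objective 10.
(x_1,x_2)=(4,0): 1·4+4·0=4≤7, 6·4+5·0=24≤36, objective 8.
No feasible integer point exceeds 12.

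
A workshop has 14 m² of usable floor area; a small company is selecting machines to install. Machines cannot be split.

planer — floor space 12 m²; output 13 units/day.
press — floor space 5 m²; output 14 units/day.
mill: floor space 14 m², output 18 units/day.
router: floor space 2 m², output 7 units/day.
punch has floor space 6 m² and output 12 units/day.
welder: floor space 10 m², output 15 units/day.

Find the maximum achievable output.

33

Allowing fractional choices, the relaxed optimum would be about 34.5, but machines are indivisible.
press + punch: floor space 5 + 6 = 11 ≤ 14, output 14 + 12 = 26.
press + router + punch: floor space 5 + 2 + 6 = 13 ≤ 14, output 14 + 7 + 12 = 33.
router + welder: floor space 2 + 10 = 12 ≤ 14, output 7 + 15 = 22.
Best is press, router, and punch with total output 33.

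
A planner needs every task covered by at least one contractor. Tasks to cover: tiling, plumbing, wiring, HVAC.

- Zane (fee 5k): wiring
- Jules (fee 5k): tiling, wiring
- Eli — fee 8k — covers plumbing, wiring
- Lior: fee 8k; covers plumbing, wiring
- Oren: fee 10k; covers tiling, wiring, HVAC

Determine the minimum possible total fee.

This is a weighted set-cover instance.
The greedy cost-per-new-task heuristic would pick Jules, Eli, and Oren for 23, but a cheaper cover exists.
Choose Eli and Oren: together they cover tiling, plumbing, wiring, HVAC — every task.
Total fee: 8 + 10 = 18.
No cover costs less than 18.

18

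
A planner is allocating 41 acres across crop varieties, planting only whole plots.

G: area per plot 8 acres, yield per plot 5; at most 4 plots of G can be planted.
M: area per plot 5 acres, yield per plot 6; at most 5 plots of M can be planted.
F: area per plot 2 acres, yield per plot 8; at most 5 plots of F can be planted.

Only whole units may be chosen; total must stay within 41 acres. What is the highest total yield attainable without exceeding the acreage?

This is a bounded integer knapsack.
F has the best ratio (8/2); taking only F gives at most 5×8 = 40 (stopped by the supply cap of 5).
Mixing does better — 5×M and 5×F: area 35 ≤ 41, yield 5·6 + 5·8 = 70.

70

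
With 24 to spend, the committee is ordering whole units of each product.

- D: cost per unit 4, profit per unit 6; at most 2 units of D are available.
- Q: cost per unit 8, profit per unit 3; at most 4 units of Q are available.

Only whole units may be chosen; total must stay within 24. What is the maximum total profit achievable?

18

2×D and 1×Q: cost 16 ≤ 24, profit 2·6 + 1·3 = 15.
2×D and 2×Q: cost 24 ≤ 24, profit 2·6 + 2·3 = 18.
Best is 18.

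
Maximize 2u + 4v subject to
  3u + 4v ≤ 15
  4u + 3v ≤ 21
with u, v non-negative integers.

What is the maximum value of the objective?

(u,v)=(1,3): 3·1+4·3=15≤15, 4·1+3·3=13≤21, objective 14.
(u,v)=(0,3): 3·0+4·3=12≤15, 4·0+3·3=9≤21, objective 12.
(u,v)=(2,2): 3·2+4·2=14≤15, 4·2+3·2=14≤21, objective 12.
No feasible integer point exceeds 14.

14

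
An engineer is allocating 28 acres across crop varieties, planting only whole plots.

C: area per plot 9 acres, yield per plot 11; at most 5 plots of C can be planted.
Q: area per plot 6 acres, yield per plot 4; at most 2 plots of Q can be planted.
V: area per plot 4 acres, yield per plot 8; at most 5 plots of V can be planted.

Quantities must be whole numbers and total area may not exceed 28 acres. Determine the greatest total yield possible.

This is a bounded integer knapsack.
V has the best ratio (8/4); taking only V gives at most 5×8 = 40 (stopped by the supply cap of 5).
Mixing does better — 1×Q and 5×V: area 26 ≤ 28, yield 1·4 + 5·8 = 44.

44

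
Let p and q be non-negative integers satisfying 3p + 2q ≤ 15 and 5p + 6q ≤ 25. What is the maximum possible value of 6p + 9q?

(p,q)=(0,4) is feasible, giving 36.
(p,q)=(1,3) is feasible, giving 33.
(p,q)=(0,3) is feasible, giving 27.
No feasible integer point exceeds 36.

36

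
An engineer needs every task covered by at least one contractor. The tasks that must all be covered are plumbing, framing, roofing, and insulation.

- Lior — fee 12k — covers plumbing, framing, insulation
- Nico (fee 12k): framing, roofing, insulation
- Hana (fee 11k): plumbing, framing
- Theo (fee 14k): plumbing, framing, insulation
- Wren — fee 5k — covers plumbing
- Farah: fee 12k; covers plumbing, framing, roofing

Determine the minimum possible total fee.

17

The greedy cost-per-new-task heuristic would pick Lior and Nico for 24, but a cheaper cover exists.
Choose Nico and Wren: together they cover plumbing, framing, roofing, insulation — every task.
Total fee: 12 + 5 = 17.
No cover costs less than 17.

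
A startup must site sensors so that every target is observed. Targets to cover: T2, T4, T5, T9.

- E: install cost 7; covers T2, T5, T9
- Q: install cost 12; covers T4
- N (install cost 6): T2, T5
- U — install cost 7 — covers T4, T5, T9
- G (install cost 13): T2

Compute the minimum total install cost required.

This is an integer covering problem.
The greedy cost-per-new-target heuristic would pick E and U for 14, but a cheaper cover exists.
Choose N and U: together they cover T2, T4, T5, T9 — every target.
Total install cost: 6 + 7 = 13.
No cover costs less than 13.

13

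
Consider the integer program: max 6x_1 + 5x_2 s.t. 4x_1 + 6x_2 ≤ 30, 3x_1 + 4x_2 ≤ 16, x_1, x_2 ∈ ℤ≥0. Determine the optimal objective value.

Relaxing integrality, the LP optimum is 32.00 at (x_1,x_2) = (5.33, 0), which is not an integer point.
(x_1,x_2)=(5,0) is feasible, giving 30.
(x_1,x_2)=(4,1) is feasible, giving 29.
(x_1,x_2)=(4,0) is feasible, giving 24.
No feasible integer point exceeds 30.

30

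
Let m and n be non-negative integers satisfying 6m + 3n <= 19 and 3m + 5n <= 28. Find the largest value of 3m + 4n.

20

The continuous relaxation peaks at (0.524, 5.29) with value 22.71; rounding to a feasible lattice point costs some objective.
(m,n)=(0,5): 6·0+3·5=15≤19, 3·0+5·5=25≤28, objective 20.
(m,n)=(1,4): 6·1+3·4=18≤19, 3·1+5·4=23≤28, objective 19.
(m,n)=(0,4): 6·0+3·4=12≤19, 3·0+5·4=20≤28, objective 16.
No feasible integer point exceeds 20.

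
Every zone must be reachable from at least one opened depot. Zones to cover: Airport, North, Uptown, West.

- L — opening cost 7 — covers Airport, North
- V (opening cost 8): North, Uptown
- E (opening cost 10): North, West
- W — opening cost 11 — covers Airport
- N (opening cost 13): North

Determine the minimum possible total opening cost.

Choose L, V, and E: together they cover Airport, North, Uptown, West — every zone.
Total opening cost: 7 + 8 + 10 = 25.
No cover costs less than 25.

25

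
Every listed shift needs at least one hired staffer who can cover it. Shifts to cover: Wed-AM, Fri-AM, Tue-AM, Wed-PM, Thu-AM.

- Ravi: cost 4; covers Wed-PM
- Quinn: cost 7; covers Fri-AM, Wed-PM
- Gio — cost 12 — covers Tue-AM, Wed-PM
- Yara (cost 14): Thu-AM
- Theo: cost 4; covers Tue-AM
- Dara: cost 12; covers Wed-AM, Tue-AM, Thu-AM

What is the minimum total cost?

19

The greedy cost-per-new-shift heuristic would pick Quinn, Theo, and Dara for 23, but a cheaper cover exists.
Choose Quinn and Dara: together they cover Wed-AM, Fri-AM, Tue-AM, Wed-PM, Thu-AM — every shift.
Total cost: 7 + 12 = 19.
No cover costs less than 19.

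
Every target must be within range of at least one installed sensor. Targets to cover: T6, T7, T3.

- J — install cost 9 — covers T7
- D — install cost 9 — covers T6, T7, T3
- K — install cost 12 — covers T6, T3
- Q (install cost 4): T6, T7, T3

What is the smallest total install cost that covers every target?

4

This is an integer covering problem.
Q alone covers T6, T7, T3 — every target.
Total install cost: 4.
No cover costs less than 4.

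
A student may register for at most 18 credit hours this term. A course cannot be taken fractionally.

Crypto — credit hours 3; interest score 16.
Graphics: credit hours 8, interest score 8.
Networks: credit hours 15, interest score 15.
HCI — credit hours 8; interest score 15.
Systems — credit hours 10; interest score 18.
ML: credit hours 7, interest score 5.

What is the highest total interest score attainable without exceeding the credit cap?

This is an integer program with binary decision variables.
Crypto + Systems: credit hours 3 + 10 = 13 ≤ 18, interest score 16 + 18 = 34.
Crypto + HCI + ML: credit hours 3 + 8 + 7 = 18 ≤ 18, interest score 16 + 15 + 5 = 36.
Best is Crypto, HCI, and ML with total interest score 36.

36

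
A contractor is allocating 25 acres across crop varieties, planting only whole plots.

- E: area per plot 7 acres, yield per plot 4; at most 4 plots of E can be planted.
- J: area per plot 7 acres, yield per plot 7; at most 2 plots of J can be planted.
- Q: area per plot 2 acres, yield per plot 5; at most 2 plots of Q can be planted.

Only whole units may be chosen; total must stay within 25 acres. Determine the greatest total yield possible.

28

Q has the best ratio (5/2); taking only Q gives at most 2×5 = 10 (stopped by the supply cap of 2).
Mixing does better — 1×E, 2×J, and 2×Q: area 25 ≤ 25, yield 1·4 + 2·7 + 2·5 = 28.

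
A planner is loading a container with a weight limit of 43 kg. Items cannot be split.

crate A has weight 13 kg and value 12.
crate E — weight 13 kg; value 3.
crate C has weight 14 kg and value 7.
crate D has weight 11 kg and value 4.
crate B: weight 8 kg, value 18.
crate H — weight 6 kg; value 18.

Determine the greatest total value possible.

Allowing fractional choices, the relaxed optimum would be about 55.7, but items are indivisible.
crate A + crate E + crate B + crate H: weight 13 + 13 + 8 + 6 = 40 ≤ 43, value 12 + 3 + 18 + 18 = 51.
crate A + crate C + crate B + crate H: weight 13 + 14 + 8 + 6 = 41 ≤ 43, value 12 + 7 + 18 + 18 = 55.
crate A + crate D + crate B + crate H: weight 13 + 11 + 8 + 6 = 38 ≤ 43, value 12 + 4 + 18 + 18 = 52.
Best is crate A, crate C, crate B, and crate H with total value 55.

55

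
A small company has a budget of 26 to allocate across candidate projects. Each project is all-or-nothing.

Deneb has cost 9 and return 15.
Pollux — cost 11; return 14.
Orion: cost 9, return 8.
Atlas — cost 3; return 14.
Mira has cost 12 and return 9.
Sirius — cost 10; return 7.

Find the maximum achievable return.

43

Take Deneb, Pollux, and Atlas: cost 9 + 11 + 3 = 23 ≤ 26, return 15 + 14 + 14 = 43.
No other feasible combination does better.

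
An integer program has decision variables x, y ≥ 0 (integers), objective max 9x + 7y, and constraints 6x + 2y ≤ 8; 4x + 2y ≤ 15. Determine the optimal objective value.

(x,y)=(0,4): 6·0+2·4=8≤8, 4·0+2·4=8≤15, objective 28.
(x,y)=(0,3): 6·0+2·3=6≤8, 4·0+2·3=6≤15, objective 21.
Maximum is 28 at (x,y)=(0,4).

28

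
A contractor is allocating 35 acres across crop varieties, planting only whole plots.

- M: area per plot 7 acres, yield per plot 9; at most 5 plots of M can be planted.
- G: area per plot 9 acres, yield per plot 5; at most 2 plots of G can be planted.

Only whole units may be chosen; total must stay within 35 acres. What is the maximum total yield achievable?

4×M: area 28 ≤ 35, yield 4·9 = 36.
5×M: area 35 ≤ 35, yield 5·9 = 45.
Best is 45.

45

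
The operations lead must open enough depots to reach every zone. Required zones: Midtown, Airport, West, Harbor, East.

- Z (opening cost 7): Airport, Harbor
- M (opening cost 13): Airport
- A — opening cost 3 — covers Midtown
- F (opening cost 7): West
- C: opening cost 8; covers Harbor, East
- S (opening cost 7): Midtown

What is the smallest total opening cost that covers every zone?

25

Choose Z, A, F, and C: together they cover Midtown, Airport, West, Harbor, East — every zone.
Total opening cost: 7 + 3 + 7 + 8 = 25.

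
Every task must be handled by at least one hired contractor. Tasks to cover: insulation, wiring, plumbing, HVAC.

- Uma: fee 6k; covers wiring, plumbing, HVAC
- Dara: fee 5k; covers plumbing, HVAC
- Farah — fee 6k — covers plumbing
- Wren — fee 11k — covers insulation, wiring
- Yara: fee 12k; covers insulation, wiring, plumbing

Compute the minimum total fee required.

16

This is a weighted set-cover instance.
Choose Dara and Wren: together they cover insulation, wiring, plumbing, HVAC — every task.
Total fee: 5 + 11 = 16.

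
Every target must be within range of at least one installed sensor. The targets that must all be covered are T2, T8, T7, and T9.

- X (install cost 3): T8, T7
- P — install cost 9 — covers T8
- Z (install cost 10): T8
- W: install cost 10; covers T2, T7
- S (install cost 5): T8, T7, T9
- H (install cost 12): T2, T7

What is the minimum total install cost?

The greedy cost-per-new-target heuristic would pick X, S, and W for 18, but a cheaper cover exists.
Choose W and S: together they cover T2, T8, T7, T9 — every target.
Total install cost: 10 + 5 = 15.
No cover costs less than 15.

15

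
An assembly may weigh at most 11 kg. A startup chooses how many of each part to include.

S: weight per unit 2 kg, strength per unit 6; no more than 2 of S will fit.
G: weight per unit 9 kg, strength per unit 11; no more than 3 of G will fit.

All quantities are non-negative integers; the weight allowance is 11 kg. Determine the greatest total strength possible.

S has the best ratio (6/2); taking only S gives at most 2×6 = 12 (stopped by the supply cap of 2).
Mixing does better — 1×S and 1×G: weight 11 ≤ 11, strength 1·6 + 1·11 = 17.

17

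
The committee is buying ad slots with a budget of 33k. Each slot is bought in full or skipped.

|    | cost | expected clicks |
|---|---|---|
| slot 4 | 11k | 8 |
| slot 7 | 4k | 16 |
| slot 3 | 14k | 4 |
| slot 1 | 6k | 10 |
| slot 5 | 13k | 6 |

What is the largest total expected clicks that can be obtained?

34

Allowing fractional choices, the relaxed optimum would be about 39.5, but ad slots are indivisible.
slot 4 + slot 7 + slot 1: cost 11 + 4 + 6 = 21 ≤ 33, expected clicks 8 + 16 + 10 = 34.
slot 7 + slot 1 + slot 5: cost 4 + 6 + 13 = 23 ≤ 33, expected clicks 16 + 10 + 6 = 32.
slot 7 + slot 3 + slot 1: cost 4 + 14 + 6 = 24 ≤ 33, expected clicks 16 + 4 + 10 = 30.
Best is slot 4, slot 7, and slot 1 with total expected clicks 34.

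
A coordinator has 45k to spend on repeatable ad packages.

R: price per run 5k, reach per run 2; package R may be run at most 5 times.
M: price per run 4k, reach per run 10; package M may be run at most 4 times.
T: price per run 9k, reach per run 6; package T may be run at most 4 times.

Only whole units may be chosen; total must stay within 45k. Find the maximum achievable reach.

58

Take 4×M and 3×T: price 43 ≤ 45, reach 4·10 + 3·6 = 58.
M has the best ratio (10/4) and is taken to its limit of 4; remaining capacity is filled optimally with the others.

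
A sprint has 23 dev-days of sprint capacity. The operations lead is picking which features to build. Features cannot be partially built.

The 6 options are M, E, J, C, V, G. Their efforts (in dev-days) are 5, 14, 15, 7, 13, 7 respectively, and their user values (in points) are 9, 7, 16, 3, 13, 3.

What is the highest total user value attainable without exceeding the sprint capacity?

M + J: effort 5 + 15 = 20 ≤ 23, user value 9 + 16 = 25.
M + V: effort 5 + 13 = 18 ≤ 23, user value 9 + 13 = 22.
Best is M and J with total user value 25.

25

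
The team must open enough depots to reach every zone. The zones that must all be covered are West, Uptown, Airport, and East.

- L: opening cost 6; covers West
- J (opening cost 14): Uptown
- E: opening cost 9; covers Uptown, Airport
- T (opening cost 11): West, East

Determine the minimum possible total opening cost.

Choose E and T: together they cover West, Uptown, Airport, East — every zone.
Total opening cost: 9 + 11 = 20.
No cover costs less than 20.

20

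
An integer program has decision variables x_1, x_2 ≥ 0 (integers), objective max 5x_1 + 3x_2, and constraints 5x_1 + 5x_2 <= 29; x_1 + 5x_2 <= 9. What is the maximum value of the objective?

25

The continuous relaxation peaks at (5.8, 0) with value 29.00; rounding to a feasible lattice point costs some objective.
(x_1,x_2)=(5,0): 5·5+5·0=25≤29, 1·5+5·0=5≤9, objective 25.
(x_1,x_2)=(4,1): 5·4+5·1=25≤29, 1·4+5·1=9≤9, objective 23.
Maximum is 25 at (x_1,x_2)=(5,0).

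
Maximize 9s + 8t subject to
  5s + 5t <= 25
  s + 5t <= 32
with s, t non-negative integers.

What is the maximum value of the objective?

45

(s,t)=(5,0): 5·5+5·0=25≤25, 1·5+5·0=5≤32, objective 45.
(s,t)=(4,1): 5·4+5·1=25≤25, 1·4+5·1=9≤32, objective 44.
(s,t)=(4,0): 5·4+5·0=20≤25, 1·4+5·0=4≤32, objective 36.
No feasible integer point exceeds 45.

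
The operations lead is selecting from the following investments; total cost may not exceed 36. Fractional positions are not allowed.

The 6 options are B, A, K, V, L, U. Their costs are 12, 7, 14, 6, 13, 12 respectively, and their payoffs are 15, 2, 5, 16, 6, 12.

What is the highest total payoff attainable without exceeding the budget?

Allowing fractional choices, the relaxed optimum would be about 45.8, but investments are indivisible.
B + V + U: cost 12 + 6 + 12 = 30 ≤ 36, payoff 15 + 16 + 12 = 43.
B + V + L: cost 12 + 6 + 13 = 31 ≤ 36, payoff 15 + 16 + 6 = 37.
Best is B, V, and U with total payoff 43.

43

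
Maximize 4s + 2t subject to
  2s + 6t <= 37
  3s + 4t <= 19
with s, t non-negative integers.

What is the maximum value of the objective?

24

The continuous relaxation peaks at (6.33, 0) with value 25.33; rounding to a feasible lattice point costs some objective.
(s,t)=(6,0): 2·6+6·0=12≤37, 3·6+4·0=18≤19, objective 24.
(s,t)=(5,1): 2·5+6·1=16≤37, 3·5+4·1=19≤19, objective 22.
No feasible integer point exceeds 24.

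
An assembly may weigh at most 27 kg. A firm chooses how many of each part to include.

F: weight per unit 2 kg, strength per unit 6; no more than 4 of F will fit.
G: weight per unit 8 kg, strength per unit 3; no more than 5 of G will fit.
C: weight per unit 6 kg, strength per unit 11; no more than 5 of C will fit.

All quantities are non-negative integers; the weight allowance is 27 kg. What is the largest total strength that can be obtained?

57

This is a bounded integer knapsack.
Take 4×F and 3×C: weight 26 ≤ 27, strength 4·6 + 3·11 = 57.
F has the best ratio (6/2) and is taken to its limit of 4; remaining capacity is filled optimally with the others.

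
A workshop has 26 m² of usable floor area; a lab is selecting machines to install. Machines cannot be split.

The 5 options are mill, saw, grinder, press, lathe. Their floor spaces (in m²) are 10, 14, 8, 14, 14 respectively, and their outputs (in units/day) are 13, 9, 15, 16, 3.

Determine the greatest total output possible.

31

Treat it as a binary knapsack problem.
mill + press: floor space 10 + 14 = 24 ≤ 26, output 13 + 16 = 29.
mill + grinder: floor space 10 + 8 = 18 ≤ 26, output 13 + 15 = 28.
grinder + press: floor space 8 + 14 = 22 ≤ 26, output 15 + 16 = 31.
Best is grinder and press with total output 31.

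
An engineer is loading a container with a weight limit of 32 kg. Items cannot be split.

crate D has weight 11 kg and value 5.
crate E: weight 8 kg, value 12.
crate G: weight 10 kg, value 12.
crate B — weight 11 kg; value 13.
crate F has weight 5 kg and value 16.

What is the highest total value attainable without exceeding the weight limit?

Take crate E, crate B, and crate F: weight 8 + 11 + 5 = 24 ≤ 32, value 12 + 13 + 16 = 41.
No feasible combination exceeds this.

41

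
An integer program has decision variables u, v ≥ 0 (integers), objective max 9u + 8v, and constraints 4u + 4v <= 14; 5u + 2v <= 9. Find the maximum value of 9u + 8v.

25

(u,v)=(1,2): 4·1+4·2=12≤14, 5·1+2·2=9≤9, objective 25.
(u,v)=(0,3): 4·0+4·3=12≤14, 5·0+2·3=6≤9, objective 24.
(u,v)=(1,1): 4·1+4·1=8≤14, 5·1+2·1=7≤9, objective 17.
The best lattice point is (1,2), giving 25.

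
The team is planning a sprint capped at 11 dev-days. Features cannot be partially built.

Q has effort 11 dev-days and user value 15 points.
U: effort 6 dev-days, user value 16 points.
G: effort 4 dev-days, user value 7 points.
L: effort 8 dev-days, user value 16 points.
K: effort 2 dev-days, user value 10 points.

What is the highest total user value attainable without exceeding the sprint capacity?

Allowing fractional choices, the relaxed optimum would be about 32.0, but features are indivisible.
U + K: effort 6 + 2 = 8 ≤ 11, user value 16 + 10 = 26.
L + K: effort 8 + 2 = 10 ≤ 11, user value 16 + 10 = 26.
The maximum user value is 26; one optimal choice is U and K.

26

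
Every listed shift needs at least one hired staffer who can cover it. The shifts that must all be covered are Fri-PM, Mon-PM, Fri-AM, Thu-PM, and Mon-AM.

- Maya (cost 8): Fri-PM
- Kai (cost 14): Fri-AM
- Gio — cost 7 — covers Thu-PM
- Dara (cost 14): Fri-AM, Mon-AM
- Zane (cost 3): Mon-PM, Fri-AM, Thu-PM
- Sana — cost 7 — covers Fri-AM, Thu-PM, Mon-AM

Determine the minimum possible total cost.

18

This is a weighted set-cover instance.
Choose Maya, Zane, and Sana: together they cover Fri-PM, Mon-PM, Fri-AM, Thu-PM, Mon-AM — every shift.
Total cost: 8 + 3 + 7 = 18.
No cover costs less than 18.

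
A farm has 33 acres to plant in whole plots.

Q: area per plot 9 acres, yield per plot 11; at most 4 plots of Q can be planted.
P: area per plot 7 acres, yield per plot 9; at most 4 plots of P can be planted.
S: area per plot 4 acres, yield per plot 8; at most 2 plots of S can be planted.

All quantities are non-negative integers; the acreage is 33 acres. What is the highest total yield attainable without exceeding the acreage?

This is a bounded integer knapsack.
1×Q, 2×P, and 2×S: area 31 ≤ 33, yield 1·11 + 2·9 + 2·8 = 45.
2×Q, 1×P, and 2×S: area 33 ≤ 33, yield 2·11 + 1·9 + 2·8 = 47.
Best is 47.

47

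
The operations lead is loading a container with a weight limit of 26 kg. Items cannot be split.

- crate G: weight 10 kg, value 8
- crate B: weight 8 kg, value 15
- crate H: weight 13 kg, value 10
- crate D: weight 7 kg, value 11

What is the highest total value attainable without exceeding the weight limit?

Allowing fractional choices, the relaxed optimum would be about 34.8, but items are indivisible.
crate G + crate B + crate D: weight 10 + 8 + 7 = 25 ≤ 26, value 8 + 15 + 11 = 34.
crate B + crate D: weight 8 + 7 = 15 ≤ 26, value 15 + 11 = 26.
crate B + crate H: weight 8 + 13 = 21 ≤ 26, value 15 + 10 = 25.
Best is crate G, crate B, and crate D with total value 34.

34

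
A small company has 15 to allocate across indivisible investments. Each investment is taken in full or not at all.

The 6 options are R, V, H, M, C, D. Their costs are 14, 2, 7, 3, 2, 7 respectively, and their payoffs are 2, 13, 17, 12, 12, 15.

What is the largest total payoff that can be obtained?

Take V, H, M, and C: cost 2 + 7 + 3 + 2 = 14 ≤ 15, payoff 13 + 17 + 12 + 12 = 54.
No other feasible combination does better.

54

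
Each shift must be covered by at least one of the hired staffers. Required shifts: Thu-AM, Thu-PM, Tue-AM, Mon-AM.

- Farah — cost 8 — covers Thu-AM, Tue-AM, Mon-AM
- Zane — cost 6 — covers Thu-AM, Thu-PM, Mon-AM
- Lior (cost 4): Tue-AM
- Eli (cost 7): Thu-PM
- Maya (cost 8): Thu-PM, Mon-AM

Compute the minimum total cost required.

Choose Zane and Lior: together they cover Thu-AM, Thu-PM, Tue-AM, Mon-AM — every shift.
Total cost: 6 + 4 = 10.
No cover costs less than 10.

10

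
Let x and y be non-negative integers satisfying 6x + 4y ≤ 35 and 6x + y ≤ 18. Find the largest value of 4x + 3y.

25

(x,y)=(1,7) is feasible, giving 25.
(x,y)=(0,8) is feasible, giving 24.
(x,y)=(1,6) is feasible, giving 22.
Maximum is 25 at (x,y)=(1,7).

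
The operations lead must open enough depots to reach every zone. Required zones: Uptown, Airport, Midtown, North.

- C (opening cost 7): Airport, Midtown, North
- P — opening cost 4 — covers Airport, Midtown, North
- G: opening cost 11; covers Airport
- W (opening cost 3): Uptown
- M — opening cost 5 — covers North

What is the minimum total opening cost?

Choose P and W: together they cover Uptown, Airport, Midtown, North — every zone.
Total opening cost: 4 + 3 = 7.
No cover costs less than 7.

7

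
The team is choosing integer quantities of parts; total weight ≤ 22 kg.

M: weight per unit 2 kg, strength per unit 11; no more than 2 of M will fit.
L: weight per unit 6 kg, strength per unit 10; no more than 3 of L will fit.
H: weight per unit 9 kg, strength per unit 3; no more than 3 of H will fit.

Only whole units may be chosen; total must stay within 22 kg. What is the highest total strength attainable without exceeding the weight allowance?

52

Take 2×M and 3×L: weight 22 ≤ 22, strength 2·11 + 3·10 = 52.
M has the best ratio (11/2) and is taken to its limit of 2; remaining capacity is filled optimally with the others.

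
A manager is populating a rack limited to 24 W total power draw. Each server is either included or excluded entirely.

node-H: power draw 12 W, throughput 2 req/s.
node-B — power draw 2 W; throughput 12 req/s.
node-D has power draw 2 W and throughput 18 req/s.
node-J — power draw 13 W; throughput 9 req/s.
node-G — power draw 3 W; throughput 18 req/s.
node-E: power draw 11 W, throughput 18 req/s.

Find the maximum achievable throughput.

66

Take node-B, node-D, node-G, and node-E: power draw 2 + 2 + 3 + 11 = 18 ≤ 24, throughput 12 + 18 + 18 + 18 = 66.
No other feasible combination does better.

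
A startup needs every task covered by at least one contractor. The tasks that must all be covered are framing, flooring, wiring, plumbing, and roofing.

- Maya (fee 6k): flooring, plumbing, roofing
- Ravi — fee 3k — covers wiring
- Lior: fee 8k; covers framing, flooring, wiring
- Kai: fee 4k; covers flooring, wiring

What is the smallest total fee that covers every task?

Choose Maya and Lior: together they cover framing, flooring, wiring, plumbing, roofing — every task.
Total fee: 6 + 8 = 14.

14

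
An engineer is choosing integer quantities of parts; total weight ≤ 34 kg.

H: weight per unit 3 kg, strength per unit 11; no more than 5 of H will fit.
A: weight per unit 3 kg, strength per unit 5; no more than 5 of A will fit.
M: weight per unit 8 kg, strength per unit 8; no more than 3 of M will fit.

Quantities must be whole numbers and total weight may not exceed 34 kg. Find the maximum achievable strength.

80

This is a bounded integer knapsack.
Take 5×H and 5×A: weight 30 ≤ 34, strength 5·11 + 5·5 = 80.
H has the best ratio (11/3) and is taken to its limit of 5; remaining capacity is filled optimally with the others.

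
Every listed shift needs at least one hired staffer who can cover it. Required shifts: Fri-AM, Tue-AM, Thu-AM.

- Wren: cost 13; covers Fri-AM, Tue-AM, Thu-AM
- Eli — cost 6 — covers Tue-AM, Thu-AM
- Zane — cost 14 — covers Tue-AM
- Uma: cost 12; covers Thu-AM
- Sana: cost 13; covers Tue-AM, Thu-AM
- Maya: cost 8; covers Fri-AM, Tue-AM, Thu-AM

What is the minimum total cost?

This is a weighted set-cover instance.
Maya alone covers Fri-AM, Tue-AM, Thu-AM — every shift.
Total cost: 8.
No cover costs less than 8.

8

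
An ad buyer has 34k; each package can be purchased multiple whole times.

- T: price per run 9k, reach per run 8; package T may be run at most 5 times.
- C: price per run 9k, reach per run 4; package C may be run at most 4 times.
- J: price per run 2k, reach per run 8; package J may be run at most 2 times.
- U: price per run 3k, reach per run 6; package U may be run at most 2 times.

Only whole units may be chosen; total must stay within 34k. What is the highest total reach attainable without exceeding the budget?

46

Take 3×T, 2×J, and 1×U: price 34 ≤ 34, reach 3·8 + 2·8 + 1·6 = 46.
J has the best ratio (8/2) and is taken to its limit of 2; remaining capacity is filled optimally with the others.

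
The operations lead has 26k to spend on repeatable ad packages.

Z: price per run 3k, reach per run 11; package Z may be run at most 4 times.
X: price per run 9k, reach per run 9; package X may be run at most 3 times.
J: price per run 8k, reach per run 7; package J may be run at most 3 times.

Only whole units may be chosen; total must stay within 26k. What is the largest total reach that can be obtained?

4×Z and 1×X: price 21 ≤ 26, reach 4·11 + 1·9 = 53.
4×Z and 1×J: price 20 ≤ 26, reach 4·11 + 1·7 = 51.
Best is 53.

53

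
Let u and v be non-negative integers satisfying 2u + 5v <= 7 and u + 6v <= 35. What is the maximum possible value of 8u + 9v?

24

The continuous relaxation peaks at (3.5, 0) with value 28.00; rounding to a feasible lattice point costs some objective.
(u,v)=(3,0): 2·3+5·0=6≤7, 1·3+6·0=3≤35, objective 24.
(u,v)=(2,0): 2·2+5·0=4≤7, 1·2+6·0=2≤35, objective 16.
Maximum is 24 at (u,v)=(3,0).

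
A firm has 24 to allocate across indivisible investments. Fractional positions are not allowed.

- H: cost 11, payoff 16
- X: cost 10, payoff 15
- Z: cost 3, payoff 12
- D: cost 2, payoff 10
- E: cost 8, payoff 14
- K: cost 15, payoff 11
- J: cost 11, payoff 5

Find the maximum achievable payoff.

Allowing fractional choices, the relaxed optimum would be about 52.5, but investments are indivisible.
X + Z + D + E: cost 10 + 3 + 2 + 8 = 23 ≤ 24, payoff 15 + 12 + 10 + 14 = 51.
H + X + Z: cost 11 + 10 + 3 = 24 ≤ 24, payoff 16 + 15 + 12 = 43.
H + Z + D + E: cost 11 + 3 + 2 + 8 = 24 ≤ 24, payoff 16 + 12 + 10 + 14 = 52.
Best is H, Z, D, and E with total payoff 52.

52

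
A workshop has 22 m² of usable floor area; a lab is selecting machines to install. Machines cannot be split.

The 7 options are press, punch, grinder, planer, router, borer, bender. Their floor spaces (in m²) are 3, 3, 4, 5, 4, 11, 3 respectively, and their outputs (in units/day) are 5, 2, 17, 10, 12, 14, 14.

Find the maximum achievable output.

60

This is an integer program with binary decision variables.
Allowing fractional choices, the relaxed optimum would be about 61.8, but machines are indivisible.
press + grinder + planer + router + bender: floor space 3 + 4 + 5 + 4 + 3 = 19 ≤ 22, output 5 + 17 + 10 + 12 + 14 = 58.
press + punch + grinder + planer + router + bender: floor space 3 + 3 + 4 + 5 + 4 + 3 = 22 ≤ 22, output 5 + 2 + 17 + 10 + 12 + 14 = 60.
grinder + router + borer + bender: floor space 4 + 4 + 11 + 3 = 22 ≤ 22, output 17 + 12 + 14 + 14 = 57.
Best is press, punch, grinder, planer, router, and bender with total output 60.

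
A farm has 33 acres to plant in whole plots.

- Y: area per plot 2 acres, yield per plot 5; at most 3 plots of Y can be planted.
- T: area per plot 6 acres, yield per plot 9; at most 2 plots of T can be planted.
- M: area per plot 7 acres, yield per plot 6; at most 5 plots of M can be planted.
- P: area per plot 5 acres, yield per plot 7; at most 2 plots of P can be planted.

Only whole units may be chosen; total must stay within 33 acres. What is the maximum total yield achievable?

48

This is a bounded integer knapsack.
3×Y, 2×T, and 2×P: area 28 ≤ 33, yield 3·5 + 2·9 + 2·7 = 47.
2×Y, 2×T, 1×M, and 2×P: area 33 ≤ 33, yield 2·5 + 2·9 + 1·6 + 2·7 = 48.
Best is 48.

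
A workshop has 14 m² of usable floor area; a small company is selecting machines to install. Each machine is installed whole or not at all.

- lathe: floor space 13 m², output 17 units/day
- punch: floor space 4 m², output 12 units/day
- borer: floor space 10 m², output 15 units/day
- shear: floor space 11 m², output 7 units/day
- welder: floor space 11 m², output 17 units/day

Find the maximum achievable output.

27

This is an integer program with binary decision variables.
Allowing fractional choices, the relaxed optimum would be about 27.5, but machines are indivisible.
punch + borer: floor space 4 + 10 = 14 ≤ 14, output 12 + 15 = 27.
lathe: floor space 13 ≤ 14, output 17.
welder: floor space 11 ≤ 14, output 17.
Best is punch and borer with total output 27.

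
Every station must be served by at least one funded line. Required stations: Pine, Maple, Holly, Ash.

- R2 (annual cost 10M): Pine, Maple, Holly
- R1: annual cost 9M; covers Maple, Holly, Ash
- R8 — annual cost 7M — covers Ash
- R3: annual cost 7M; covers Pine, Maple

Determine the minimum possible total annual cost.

16

Choose R1 and R3: together they cover Pine, Maple, Holly, Ash — every station.
Total annual cost: 9 + 7 = 16.
No cover costs less than 16.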